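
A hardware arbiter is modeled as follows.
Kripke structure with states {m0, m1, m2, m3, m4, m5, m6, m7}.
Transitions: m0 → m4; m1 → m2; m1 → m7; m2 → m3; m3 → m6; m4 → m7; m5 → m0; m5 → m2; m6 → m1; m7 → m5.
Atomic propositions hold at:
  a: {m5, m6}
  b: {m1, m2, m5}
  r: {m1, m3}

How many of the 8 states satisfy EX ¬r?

Sat(¬r) = {m0, m2, m4, m5, m6, m7}
Sat(EX ¬r) = {s : some successor in {m0, m2, m4, m5, m6, m7}} = {m0, m1, m3, m4, m5, m7}
|Sat(EX ¬r)| = |{m0, m1, m3, m4, m5, m7}| = 6.

6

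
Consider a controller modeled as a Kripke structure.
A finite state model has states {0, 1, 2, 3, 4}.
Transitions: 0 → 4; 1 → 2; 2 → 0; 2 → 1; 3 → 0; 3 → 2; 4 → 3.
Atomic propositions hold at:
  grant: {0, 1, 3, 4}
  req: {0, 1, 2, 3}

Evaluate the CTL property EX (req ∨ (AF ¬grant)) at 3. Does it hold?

Sat(¬grant) = {2}
AF ¬grant: least fixpoint, start Z0 = {2}, add states with every successor in Z. Z1 = {1, 2}; fixed.
Sat(AF ¬grant) = {1, 2}
Sat(req ∨ (AF ¬grant)) = {0, 1, 2, 3}
Sat(EX (req ∨ (AF ¬grant))) = {s : some successor in {0, 1, 2, 3}} = {1, 2, 3, 4}
3 ∈ Sat(EX (req ∨ (AF ¬grant))) = {1, 2, 3, 4}, so the formula holds at 3.

Yes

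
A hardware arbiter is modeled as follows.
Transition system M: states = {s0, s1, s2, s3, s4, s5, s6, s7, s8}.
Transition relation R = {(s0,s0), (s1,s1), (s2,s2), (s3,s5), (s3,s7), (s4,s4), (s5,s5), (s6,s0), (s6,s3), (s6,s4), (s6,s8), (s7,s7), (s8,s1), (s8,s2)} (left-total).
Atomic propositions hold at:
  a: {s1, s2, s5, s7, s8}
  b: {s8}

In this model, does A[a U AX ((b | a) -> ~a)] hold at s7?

No

Sat(b | a) = {s1, s2, s5, s7, s8}
Sat(~a) = {s0, s3, s4, s6}
Sat((b | a) -> ~a) = {s0, s3, s4, s6}
Sat(AX ((b | a) -> ~a)) = {s : every successor in {s0, s3, s4, s6}} = {s0, s4}
A[a U AX ((b | a) -> ~a)]: least fixpoint, start Z0 = Sat(AX ((b | a) -> ~a)) = {s0, s4}, add states in Sat(a) with every successor in Z. Already a fixed point.
Sat(A[a U AX ((b | a) -> ~a)]) = {s0, s4}
s7 ∉ Sat(A[a U AX ((b | a) -> ~a)]) = {s0, s4}, so the formula does not hold at s7.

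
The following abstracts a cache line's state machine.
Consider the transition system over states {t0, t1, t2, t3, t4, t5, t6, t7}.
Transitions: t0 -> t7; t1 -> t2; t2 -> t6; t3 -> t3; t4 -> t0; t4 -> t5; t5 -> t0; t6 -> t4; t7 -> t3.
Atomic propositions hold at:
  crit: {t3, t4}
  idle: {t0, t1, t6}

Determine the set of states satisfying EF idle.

{t0, t1, t2, t4, t5, t6}

EF idle: least fixpoint, start Z0 = {t0, t1, t6}, add states with some successor in Z. Z1 = {t0, t1, t2, t4, t5, t6}; fixed.
Sat(EF idle) = {t0, t1, t2, t4, t5, t6}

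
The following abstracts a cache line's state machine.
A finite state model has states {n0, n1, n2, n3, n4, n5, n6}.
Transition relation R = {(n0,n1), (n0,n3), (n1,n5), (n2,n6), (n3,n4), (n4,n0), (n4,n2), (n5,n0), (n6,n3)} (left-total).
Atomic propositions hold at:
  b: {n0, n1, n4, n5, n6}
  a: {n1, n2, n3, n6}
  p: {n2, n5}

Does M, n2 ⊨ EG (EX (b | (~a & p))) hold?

Sat(~a) = {n0, n4, n5}
Sat(~a & p) = {n5}
Sat(b | (~a & p)) = {n0, n1, n4, n5, n6}
Sat(EX (b | (~a & p))) = {s : some successor in {n0, n1, n4, n5, n6}} = {n0, n1, n2, n3, n4, n5}
EG (EX (b | (~a & p))): greatest fixpoint, start Z0 = {n0, n1, n2, n3, n4, n5}, keep only states in Sat with some successor in Z. Z1 = {n0, n1, n3, n4, n5}; fixed.
Sat(EG (EX (b | (~a & p)))) = {n0, n1, n3, n4, n5}
n2 ∉ Sat(EG (EX (b | (~a & p)))) = {n0, n1, n3, n4, n5}, so the formula does not hold at n2.

No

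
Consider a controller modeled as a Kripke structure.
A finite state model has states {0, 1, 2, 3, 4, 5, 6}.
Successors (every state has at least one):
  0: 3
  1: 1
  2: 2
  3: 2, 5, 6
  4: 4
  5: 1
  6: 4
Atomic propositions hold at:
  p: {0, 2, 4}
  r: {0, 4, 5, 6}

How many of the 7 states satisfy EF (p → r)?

Sat(p → r) = {0, 1, 3, 4, 5, 6}
EF (p → r): least fixpoint, start Z0 = {0, 1, 3, 4, 5, 6}, add states with some successor in Z. Already a fixed point.
Sat(EF (p → r)) = {0, 1, 3, 4, 5, 6}
|Sat(EF (p → r))| = |{0, 1, 3, 4, 5, 6}| = 6.

6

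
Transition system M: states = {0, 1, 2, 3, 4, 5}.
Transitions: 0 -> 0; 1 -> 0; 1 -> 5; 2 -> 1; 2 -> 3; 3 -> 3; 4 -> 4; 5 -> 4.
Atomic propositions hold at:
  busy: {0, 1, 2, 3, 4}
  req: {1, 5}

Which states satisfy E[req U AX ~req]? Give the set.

Sat(~req) = {0, 2, 3, 4}
Sat(AX ~req) = {s : every successor in {0, 2, 3, 4}} = {0, 3, 4, 5}
E[req U AX ~req]: least fixpoint, start Z0 = Sat(AX ~req) = {0, 3, 4, 5}, add states in Sat(req) with some successor in Z. Z1 = {0, 1, 3, 4, 5}; fixed.
Sat(E[req U AX ~req]) = {0, 1, 3, 4, 5}

{0, 1, 3, 4, 5}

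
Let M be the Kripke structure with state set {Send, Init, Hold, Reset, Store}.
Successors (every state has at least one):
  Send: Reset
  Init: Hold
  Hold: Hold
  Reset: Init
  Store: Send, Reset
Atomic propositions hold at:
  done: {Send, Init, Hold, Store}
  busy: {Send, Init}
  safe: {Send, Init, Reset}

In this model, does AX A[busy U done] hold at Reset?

Yes

A[busy U done]: least fixpoint, start Z0 = Sat(done) = {Send, Init, Hold, Store}, add states in Sat(busy) with every successor in Z. Already a fixed point.
Sat(A[busy U done]) = {Send, Init, Hold, Store}
Sat(AX A[busy U done]) = {s : every successor in {Send, Init, Hold, Store}} = {Init, Hold, Reset}
Reset ∈ Sat(AX A[busy U done]) = {Init, Hold, Reset}, so the formula holds at Reset.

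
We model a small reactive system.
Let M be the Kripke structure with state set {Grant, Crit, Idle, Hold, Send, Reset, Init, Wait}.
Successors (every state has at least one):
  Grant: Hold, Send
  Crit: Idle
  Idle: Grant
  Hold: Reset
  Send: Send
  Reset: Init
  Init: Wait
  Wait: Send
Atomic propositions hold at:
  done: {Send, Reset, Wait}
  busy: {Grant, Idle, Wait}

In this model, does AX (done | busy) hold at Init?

Yes

Sat(done | busy) = {Grant, Idle, Send, Reset, Wait}
Sat(AX (done | busy)) = {s : every successor in {Grant, Idle, Send, Reset, Wait}} = {Crit, Idle, Hold, Send, Init, Wait}
Init ∈ Sat(AX (done | busy)) = {Crit, Idle, Hold, Send, Init, Wait}, so the formula holds at Init.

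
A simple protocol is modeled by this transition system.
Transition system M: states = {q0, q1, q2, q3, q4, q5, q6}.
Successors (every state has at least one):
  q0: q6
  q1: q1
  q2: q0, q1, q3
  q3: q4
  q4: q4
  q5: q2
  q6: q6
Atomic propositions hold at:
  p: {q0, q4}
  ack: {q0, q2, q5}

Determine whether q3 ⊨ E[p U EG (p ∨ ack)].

Sat(p ∨ ack) = {q0, q2, q4, q5}
EG (p ∨ ack): greatest fixpoint, start Z0 = {q0, q2, q4, q5}, keep only states in Sat with some successor in Z. Z1 = {q2, q4, q5}; Z2 = {q4, q5}; Z3 = {q4}; fixed.
Sat(EG (p ∨ ack)) = {q4}
E[p U EG (p ∨ ack)]: least fixpoint, start Z0 = Sat(EG (p ∨ ack)) = {q4}, add states in Sat(p) with some successor in Z. Already a fixed point.
Sat(E[p U EG (p ∨ ack)]) = {q4}
q3 ∉ Sat(E[p U EG (p ∨ ack)]) = {q4}, so the formula does not hold at q3.

No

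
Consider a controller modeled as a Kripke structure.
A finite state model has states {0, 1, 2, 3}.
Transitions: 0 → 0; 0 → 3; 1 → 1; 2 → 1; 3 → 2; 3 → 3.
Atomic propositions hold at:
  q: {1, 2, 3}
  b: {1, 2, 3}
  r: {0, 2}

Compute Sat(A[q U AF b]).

AF b: least fixpoint, start Z0 = {1, 2, 3}, add states with every successor in Z. Already a fixed point.
Sat(AF b) = {1, 2, 3}
A[q U AF b]: least fixpoint, start Z0 = Sat(AF b) = {1, 2, 3}, add states in Sat(q) with every successor in Z. Already a fixed point.
Sat(A[q U AF b]) = {1, 2, 3}

{1, 2, 3}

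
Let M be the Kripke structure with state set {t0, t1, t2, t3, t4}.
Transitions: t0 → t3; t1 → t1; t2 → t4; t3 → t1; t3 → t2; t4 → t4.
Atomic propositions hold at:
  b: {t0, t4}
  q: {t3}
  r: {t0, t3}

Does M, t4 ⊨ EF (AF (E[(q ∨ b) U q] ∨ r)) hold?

No

Sat(q ∨ b) = {t0, t3, t4}
E[(q ∨ b) U q]: least fixpoint, start Z0 = Sat(q) = {t3}, add states in Sat(q ∨ b) with some successor in Z. Z1 = {t0, t3}; fixed.
Sat(E[(q ∨ b) U q]) = {t0, t3}
Sat(E[(q ∨ b) U q] ∨ r) = {t0, t3}
AF (E[(q ∨ b) U q] ∨ r): least fixpoint, start Z0 = {t0, t3}, add states with every successor in Z. Already a fixed point.
Sat(AF (E[(q ∨ b) U q] ∨ r)) = {t0, t3}
EF (AF (E[(q ∨ b) U q] ∨ r)): least fixpoint, start Z0 = {t0, t3}, add states with some successor in Z. Already a fixed point.
Sat(EF (AF (E[(q ∨ b) U q] ∨ r))) = {t0, t3}
t4 ∉ Sat(EF (AF (E[(q ∨ b) U q] ∨ r))) = {t0, t3}, so the formula does not hold at t4.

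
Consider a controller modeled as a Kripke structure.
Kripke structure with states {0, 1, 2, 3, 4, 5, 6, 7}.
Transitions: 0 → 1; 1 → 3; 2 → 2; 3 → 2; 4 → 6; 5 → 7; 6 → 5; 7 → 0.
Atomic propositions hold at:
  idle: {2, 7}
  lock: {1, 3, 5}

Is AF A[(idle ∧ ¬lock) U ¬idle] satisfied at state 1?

Yes

Sat(¬lock) = {0, 2, 4, 6, 7}
Sat(idle ∧ ¬lock) = {2, 7}
Sat(¬idle) = {0, 1, 3, 4, 5, 6}
A[(idle ∧ ¬lock) U ¬idle]: least fixpoint, start Z0 = Sat(¬idle) = {0, 1, 3, 4, 5, 6}, add states in Sat(idle ∧ ¬lock) with every successor in Z. Z1 = {0, 1, 3, 4, 5, 6, 7}; fixed.
Sat(A[(idle ∧ ¬lock) U ¬idle]) = {0, 1, 3, 4, 5, 6, 7}
AF A[(idle ∧ ¬lock) U ¬idle]: least fixpoint, start Z0 = {0, 1, 3, 4, 5, 6, 7}, add states with every successor in Z. Already a fixed point.
Sat(AF A[(idle ∧ ¬lock) U ¬idle]) = {0, 1, 3, 4, 5, 6, 7}
1 ∈ Sat(AF A[(idle ∧ ¬lock) U ¬idle]) = {0, 1, 3, 4, 5, 6, 7}, so the formula holds at 1.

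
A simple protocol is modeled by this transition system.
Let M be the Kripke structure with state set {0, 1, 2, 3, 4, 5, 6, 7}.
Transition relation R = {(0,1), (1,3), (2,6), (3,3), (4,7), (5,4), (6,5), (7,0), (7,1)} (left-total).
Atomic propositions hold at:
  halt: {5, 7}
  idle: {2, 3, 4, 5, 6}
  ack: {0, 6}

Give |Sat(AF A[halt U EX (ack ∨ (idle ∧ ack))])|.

5

Sat(idle ∧ ack) = {6}
Sat(ack ∨ (idle ∧ ack)) = {0, 6}
Sat(EX (ack ∨ (idle ∧ ack))) = {s : some successor in {0, 6}} = {2, 7}
A[halt U EX (ack ∨ (idle ∧ ack))]: least fixpoint, start Z0 = Sat(EX (ack ∨ (idle ∧ ack))) = {2, 7}, add states in Sat(halt) with every successor in Z. Already a fixed point.
Sat(A[halt U EX (ack ∨ (idle ∧ ack))]) = {2, 7}
AF A[halt U EX (ack ∨ (idle ∧ ack))]: least fixpoint, start Z0 = {2, 7}, add states with every successor in Z. Z1 = {2, 4, 7}; Z2 = {2, 4, 5, 7}; Z3 = {2, 4, 5, 6, 7}; fixed.
Sat(AF A[halt U EX (ack ∨ (idle ∧ ack))]) = {2, 4, 5, 6, 7}
|Sat(AF A[halt U EX (ack ∨ (idle ∧ ack))])| = |{2, 4, 5, 6, 7}| = 5.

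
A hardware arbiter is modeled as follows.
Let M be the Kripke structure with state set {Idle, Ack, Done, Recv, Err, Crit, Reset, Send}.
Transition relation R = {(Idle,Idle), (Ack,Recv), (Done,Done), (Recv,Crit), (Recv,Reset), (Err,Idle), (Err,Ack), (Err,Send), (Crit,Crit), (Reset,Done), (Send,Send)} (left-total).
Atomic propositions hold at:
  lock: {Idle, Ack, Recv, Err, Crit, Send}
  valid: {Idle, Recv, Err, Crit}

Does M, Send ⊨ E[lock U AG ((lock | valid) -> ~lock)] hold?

No

Sat(lock | valid) = {Idle, Ack, Recv, Err, Crit, Send}
Sat(~lock) = {Done, Reset}
Sat((lock | valid) -> ~lock) = {Done, Reset}
AG ((lock | valid) -> ~lock): greatest fixpoint, start Z0 = {Done, Reset}, keep only states in Sat with every successor in Z. Already a fixed point.
Sat(AG ((lock | valid) -> ~lock)) = {Done, Reset}
E[lock U AG ((lock | valid) -> ~lock)]: least fixpoint, start Z0 = Sat(AG ((lock | valid) -> ~lock)) = {Done, Reset}, add states in Sat(lock) with some successor in Z. Z1 = {Done, Recv, Reset}; Z2 = {Ack, Done, Recv, Reset}; Z3 = {Ack, Done, Recv, Err, Reset}; fixed.
Sat(E[lock U AG ((lock | valid) -> ~lock)]) = {Ack, Done, Recv, Err, Reset}
Send ∉ Sat(E[lock U AG ((lock | valid) -> ~lock)]) = {Ack, Done, Recv, Err, Reset}, so the formula does not hold at Send.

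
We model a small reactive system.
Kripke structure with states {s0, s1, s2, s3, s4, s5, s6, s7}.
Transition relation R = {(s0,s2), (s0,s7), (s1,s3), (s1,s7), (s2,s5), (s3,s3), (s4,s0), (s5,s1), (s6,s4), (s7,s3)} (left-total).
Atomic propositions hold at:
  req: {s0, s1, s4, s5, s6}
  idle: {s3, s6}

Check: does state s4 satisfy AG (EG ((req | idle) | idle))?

No

Sat(req | idle) = {s0, s1, s3, s4, s5, s6}
Sat((req | idle) | idle) = {s0, s1, s3, s4, s5, s6}
EG ((req | idle) | idle): greatest fixpoint, start Z0 = {s0, s1, s3, s4, s5, s6}, keep only states in Sat with some successor in Z. Z1 = {s1, s3, s4, s5, s6}; Z2 = {s1, s3, s5, s6}; Z3 = {s1, s3, s5}; fixed.
Sat(EG ((req | idle) | idle)) = {s1, s3, s5}
AG (EG ((req | idle) | idle)): greatest fixpoint, start Z0 = {s1, s3, s5}, keep only states in Sat with every successor in Z. Z1 = {s3, s5}; Z2 = {s3}; fixed.
Sat(AG (EG ((req | idle) | idle))) = {s3}
s4 ∉ Sat(AG (EG ((req | idle) | idle))) = {s3}, so the formula does not hold at s4.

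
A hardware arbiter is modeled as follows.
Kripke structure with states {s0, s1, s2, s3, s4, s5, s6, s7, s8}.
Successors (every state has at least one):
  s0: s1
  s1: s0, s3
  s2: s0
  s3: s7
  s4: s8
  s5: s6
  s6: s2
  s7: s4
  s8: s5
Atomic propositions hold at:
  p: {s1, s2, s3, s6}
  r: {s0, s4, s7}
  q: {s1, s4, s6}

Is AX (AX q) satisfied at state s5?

No

Sat(AX q) = {s : every successor in {s1, s4, s6}} = {s0, s5, s7}
Sat(AX (AX q)) = {s : every successor in {s0, s5, s7}} = {s2, s3, s8}
s5 ∉ Sat(AX (AX q)) = {s2, s3, s8}, so the formula does not hold at s5.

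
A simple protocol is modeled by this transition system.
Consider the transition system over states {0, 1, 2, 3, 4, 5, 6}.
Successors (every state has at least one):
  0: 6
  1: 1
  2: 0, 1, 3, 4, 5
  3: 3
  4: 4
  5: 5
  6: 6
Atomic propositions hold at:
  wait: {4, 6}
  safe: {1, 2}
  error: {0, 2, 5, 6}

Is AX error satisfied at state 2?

No

Sat(AX error) = {s : every successor in {0, 2, 5, 6}} = {0, 5, 6}
2 ∉ Sat(AX error) = {0, 5, 6}, so the formula does not hold at 2.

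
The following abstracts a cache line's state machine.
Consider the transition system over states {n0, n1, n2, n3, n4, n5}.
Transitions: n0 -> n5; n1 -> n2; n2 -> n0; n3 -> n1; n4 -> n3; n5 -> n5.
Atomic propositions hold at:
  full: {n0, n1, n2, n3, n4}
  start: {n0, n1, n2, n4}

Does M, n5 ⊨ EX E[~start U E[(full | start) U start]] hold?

Sat(~start) = {n3, n5}
Sat(full | start) = {n0, n1, n2, n3, n4}
E[(full | start) U start]: least fixpoint, start Z0 = Sat(start) = {n0, n1, n2, n4}, add states in Sat(full | start) with some successor in Z. Z1 = {n0, n1, n2, n3, n4}; fixed.
Sat(E[(full | start) U start]) = {n0, n1, n2, n3, n4}
E[~start U E[(full | start) U start]]: least fixpoint, start Z0 = Sat(E[(full | start) U start]) = {n0, n1, n2, n3, n4}, add states in Sat(~start) with some successor in Z. Already a fixed point.
Sat(E[~start U E[(full | start) U start]]) = {n0, n1, n2, n3, n4}
Sat(EX E[~start U E[(full | start) U start]]) = {s : some successor in {n0, n1, n2, n3, n4}} = {n1, n2, n3, n4}
n5 ∉ Sat(EX E[~start U E[(full | start) U start]]) = {n1, n2, n3, n4}, so the formula does not hold at n5.

No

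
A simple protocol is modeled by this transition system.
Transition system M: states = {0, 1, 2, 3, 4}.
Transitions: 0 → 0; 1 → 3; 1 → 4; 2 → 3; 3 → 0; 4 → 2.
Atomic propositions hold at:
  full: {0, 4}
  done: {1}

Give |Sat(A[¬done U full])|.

4

Sat(¬done) = {0, 2, 3, 4}
A[¬done U full]: least fixpoint, start Z0 = Sat(full) = {0, 4}, add states in Sat(¬done) with every successor in Z. Z1 = {0, 3, 4}; Z2 = {0, 2, 3, 4}; fixed.
Sat(A[¬done U full]) = {0, 2, 3, 4}
|Sat(A[¬done U full])| = |{0, 2, 3, 4}| = 4.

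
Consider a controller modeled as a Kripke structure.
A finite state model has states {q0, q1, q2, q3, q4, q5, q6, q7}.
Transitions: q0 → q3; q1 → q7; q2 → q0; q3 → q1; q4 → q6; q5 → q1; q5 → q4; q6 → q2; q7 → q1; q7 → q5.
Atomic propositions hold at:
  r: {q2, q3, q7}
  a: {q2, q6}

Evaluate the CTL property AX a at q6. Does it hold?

Sat(AX a) = {s : every successor in {q2, q6}} = {q4, q6}
q6 ∈ Sat(AX a) = {q4, q6}, so the formula holds at q6.

Yes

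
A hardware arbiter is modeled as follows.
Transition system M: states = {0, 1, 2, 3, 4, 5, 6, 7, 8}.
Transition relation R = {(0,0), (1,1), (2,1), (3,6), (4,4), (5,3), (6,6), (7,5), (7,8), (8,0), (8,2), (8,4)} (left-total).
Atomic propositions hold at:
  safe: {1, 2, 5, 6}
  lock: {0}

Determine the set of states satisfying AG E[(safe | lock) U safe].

{1, 2, 6}

Sat(safe | lock) = {0, 1, 2, 5, 6}
E[(safe | lock) U safe]: least fixpoint, start Z0 = Sat(safe) = {1, 2, 5, 6}, add states in Sat(safe | lock) with some successor in Z. Already a fixed point.
Sat(E[(safe | lock) U safe]) = {1, 2, 5, 6}
AG E[(safe | lock) U safe]: greatest fixpoint, start Z0 = {1, 2, 5, 6}, keep only states in Sat with every successor in Z. Z1 = {1, 2, 6}; fixed.
Sat(AG E[(safe | lock) U safe]) = {1, 2, 6}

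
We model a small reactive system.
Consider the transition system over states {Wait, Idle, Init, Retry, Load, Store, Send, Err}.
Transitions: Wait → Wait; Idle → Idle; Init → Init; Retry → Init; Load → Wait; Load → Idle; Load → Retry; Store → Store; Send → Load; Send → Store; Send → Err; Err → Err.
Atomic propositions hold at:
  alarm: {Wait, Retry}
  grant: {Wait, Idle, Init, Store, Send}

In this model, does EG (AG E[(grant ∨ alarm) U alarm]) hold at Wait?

Sat(grant ∨ alarm) = {Wait, Idle, Init, Retry, Store, Send}
E[(grant ∨ alarm) U alarm]: least fixpoint, start Z0 = Sat(alarm) = {Wait, Retry}, add states in Sat(grant ∨ alarm) with some successor in Z. Already a fixed point.
Sat(E[(grant ∨ alarm) U alarm]) = {Wait, Retry}
AG E[(grant ∨ alarm) U alarm]: greatest fixpoint, start Z0 = {Wait, Retry}, keep only states in Sat with every successor in Z. Z1 = {Wait}; fixed.
Sat(AG E[(grant ∨ alarm) U alarm]) = {Wait}
EG (AG E[(grant ∨ alarm) U alarm]): greatest fixpoint, start Z0 = {Wait}, keep only states in Sat with some successor in Z. Already a fixed point.
Sat(EG (AG E[(grant ∨ alarm) U alarm])) = {Wait}
Wait ∈ Sat(EG (AG E[(grant ∨ alarm) U alarm])) = {Wait}, so the formula holds at Wait.

Yes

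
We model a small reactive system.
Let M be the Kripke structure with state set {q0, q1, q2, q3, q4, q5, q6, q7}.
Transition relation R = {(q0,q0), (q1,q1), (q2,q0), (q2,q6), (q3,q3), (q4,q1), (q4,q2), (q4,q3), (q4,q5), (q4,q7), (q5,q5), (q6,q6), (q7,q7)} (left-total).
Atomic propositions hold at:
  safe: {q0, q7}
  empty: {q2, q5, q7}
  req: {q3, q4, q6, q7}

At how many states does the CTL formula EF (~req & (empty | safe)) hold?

Sat(~req) = {q0, q1, q2, q5}
Sat(empty | safe) = {q0, q2, q5, q7}
Sat(~req & (empty | safe)) = {q0, q2, q5}
EF (~req & (empty | safe)): least fixpoint, start Z0 = {q0, q2, q5}, add states with some successor in Z. Z1 = {q0, q2, q4, q5}; fixed.
Sat(EF (~req & (empty | safe))) = {q0, q2, q4, q5}
|Sat(EF (~req & (empty | safe)))| = |{q0, q2, q4, q5}| = 4.

4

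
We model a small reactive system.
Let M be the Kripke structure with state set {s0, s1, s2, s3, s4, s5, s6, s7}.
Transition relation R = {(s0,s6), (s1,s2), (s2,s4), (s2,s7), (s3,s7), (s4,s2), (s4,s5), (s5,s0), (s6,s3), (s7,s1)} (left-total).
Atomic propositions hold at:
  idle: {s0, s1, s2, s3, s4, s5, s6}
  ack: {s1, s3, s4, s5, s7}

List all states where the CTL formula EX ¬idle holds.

{s2, s3}

Sat(¬idle) = {s7}
Sat(EX ¬idle) = {s : some successor in {s7}} = {s2, s3}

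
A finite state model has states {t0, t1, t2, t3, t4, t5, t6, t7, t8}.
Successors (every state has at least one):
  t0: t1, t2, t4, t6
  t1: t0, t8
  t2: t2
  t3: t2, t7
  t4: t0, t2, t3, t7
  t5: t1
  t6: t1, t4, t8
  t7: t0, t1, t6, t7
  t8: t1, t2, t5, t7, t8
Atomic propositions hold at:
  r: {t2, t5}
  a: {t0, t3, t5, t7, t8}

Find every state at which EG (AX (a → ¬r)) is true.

Sat(¬r) = {t0, t1, t3, t4, t6, t7, t8}
Sat(a → ¬r) = {t0, t1, t2, t3, t4, t6, t7, t8}
Sat(AX (a → ¬r)) = {s : every successor in {t0, t1, t2, t3, t4, t6, t7, t8}} = {t0, t1, t2, t3, t4, t5, t6, t7}
EG (AX (a → ¬r)): greatest fixpoint, start Z0 = {t0, t1, t2, t3, t4, t5, t6, t7}, keep only states in Sat with some successor in Z. Already a fixed point.
Sat(EG (AX (a → ¬r))) = {t0, t1, t2, t3, t4, t5, t6, t7}

{t0, t1, t2, t3, t4, t5, t6, t7}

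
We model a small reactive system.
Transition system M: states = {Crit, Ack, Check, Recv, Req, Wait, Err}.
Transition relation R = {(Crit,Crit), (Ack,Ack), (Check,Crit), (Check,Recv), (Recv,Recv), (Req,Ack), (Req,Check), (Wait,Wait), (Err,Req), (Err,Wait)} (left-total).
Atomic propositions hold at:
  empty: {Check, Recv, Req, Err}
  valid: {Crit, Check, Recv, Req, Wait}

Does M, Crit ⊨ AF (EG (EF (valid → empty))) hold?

Sat(valid → empty) = {Ack, Check, Recv, Req, Err}
EF (valid → empty): least fixpoint, start Z0 = {Ack, Check, Recv, Req, Err}, add states with some successor in Z. Already a fixed point.
Sat(EF (valid → empty)) = {Ack, Check, Recv, Req, Err}
EG (EF (valid → empty)): greatest fixpoint, start Z0 = {Ack, Check, Recv, Req, Err}, keep only states in Sat with some successor in Z. Already a fixed point.
Sat(EG (EF (valid → empty))) = {Ack, Check, Recv, Req, Err}
AF (EG (EF (valid → empty))): least fixpoint, start Z0 = {Ack, Check, Recv, Req, Err}, add states with every successor in Z. Already a fixed point.
Sat(AF (EG (EF (valid → empty)))) = {Ack, Check, Recv, Req, Err}
Crit ∉ Sat(AF (EG (EF (valid → empty)))) = {Ack, Check, Recv, Req, Err}, so the formula does not hold at Crit.

No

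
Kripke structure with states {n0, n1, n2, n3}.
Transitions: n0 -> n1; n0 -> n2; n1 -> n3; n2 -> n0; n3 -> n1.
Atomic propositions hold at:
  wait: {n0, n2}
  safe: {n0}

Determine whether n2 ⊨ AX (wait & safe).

Yes

Sat(wait & safe) = {n0}
Sat(AX (wait & safe)) = {s : every successor in {n0}} = {n2}
n2 ∈ Sat(AX (wait & safe)) = {n2}, so the formula holds at n2.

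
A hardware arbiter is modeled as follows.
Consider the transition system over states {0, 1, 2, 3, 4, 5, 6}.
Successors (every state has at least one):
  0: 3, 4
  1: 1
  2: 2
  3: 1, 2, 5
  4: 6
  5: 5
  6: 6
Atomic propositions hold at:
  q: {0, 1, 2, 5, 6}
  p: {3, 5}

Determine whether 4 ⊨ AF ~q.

Sat(~q) = {3, 4}
AF ~q: least fixpoint, start Z0 = {3, 4}, add states with every successor in Z. Z1 = {0, 3, 4}; fixed.
Sat(AF ~q) = {0, 3, 4}
4 ∈ Sat(AF ~q) = {0, 3, 4}, so the formula holds at 4.

Yes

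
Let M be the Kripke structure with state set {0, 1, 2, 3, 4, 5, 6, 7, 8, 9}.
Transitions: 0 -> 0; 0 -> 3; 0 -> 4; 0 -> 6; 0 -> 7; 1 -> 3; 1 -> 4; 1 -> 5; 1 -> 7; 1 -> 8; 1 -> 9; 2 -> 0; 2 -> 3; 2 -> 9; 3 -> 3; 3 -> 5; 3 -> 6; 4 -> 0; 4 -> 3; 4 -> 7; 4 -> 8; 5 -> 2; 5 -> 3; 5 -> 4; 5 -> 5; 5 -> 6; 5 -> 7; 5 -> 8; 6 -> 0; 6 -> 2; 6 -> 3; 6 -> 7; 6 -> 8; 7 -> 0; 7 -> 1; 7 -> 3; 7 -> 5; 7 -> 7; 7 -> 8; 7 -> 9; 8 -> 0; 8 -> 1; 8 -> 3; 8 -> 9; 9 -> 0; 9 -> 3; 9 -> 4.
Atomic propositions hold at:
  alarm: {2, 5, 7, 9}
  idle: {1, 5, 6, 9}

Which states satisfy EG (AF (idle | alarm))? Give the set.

Sat(idle | alarm) = {1, 2, 5, 6, 7, 9}
AF (idle | alarm): least fixpoint, start Z0 = {1, 2, 5, 6, 7, 9}, add states with every successor in Z. Already a fixed point.
Sat(AF (idle | alarm)) = {1, 2, 5, 6, 7, 9}
EG (AF (idle | alarm)): greatest fixpoint, start Z0 = {1, 2, 5, 6, 7, 9}, keep only states in Sat with some successor in Z. Z1 = {1, 2, 5, 6, 7}; Z2 = {1, 5, 6, 7}; fixed.
Sat(EG (AF (idle | alarm))) = {1, 5, 6, 7}

{1, 5, 6, 7}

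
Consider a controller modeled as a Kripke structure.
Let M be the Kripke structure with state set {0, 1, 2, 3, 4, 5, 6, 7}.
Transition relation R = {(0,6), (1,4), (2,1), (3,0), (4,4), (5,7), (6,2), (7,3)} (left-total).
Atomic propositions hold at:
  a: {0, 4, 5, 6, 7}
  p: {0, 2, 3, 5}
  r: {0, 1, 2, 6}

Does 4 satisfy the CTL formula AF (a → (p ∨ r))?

No

Sat(p ∨ r) = {0, 1, 2, 3, 5, 6}
Sat(a → (p ∨ r)) = {0, 1, 2, 3, 5, 6}
AF (a → (p ∨ r)): least fixpoint, start Z0 = {0, 1, 2, 3, 5, 6}, add states with every successor in Z. Z1 = {0, 1, 2, 3, 5, 6, 7}; fixed.
Sat(AF (a → (p ∨ r))) = {0, 1, 2, 3, 5, 6, 7}
4 ∉ Sat(AF (a → (p ∨ r))) = {0, 1, 2, 3, 5, 6, 7}, so the formula does not hold at 4.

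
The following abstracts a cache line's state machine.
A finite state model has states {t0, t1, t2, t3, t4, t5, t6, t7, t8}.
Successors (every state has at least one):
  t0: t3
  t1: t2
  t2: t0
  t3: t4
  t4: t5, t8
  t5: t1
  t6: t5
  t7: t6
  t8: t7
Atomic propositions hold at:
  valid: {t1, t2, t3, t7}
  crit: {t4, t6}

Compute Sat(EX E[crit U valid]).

{t0, t1, t5, t8}

E[crit U valid]: least fixpoint, start Z0 = Sat(valid) = {t1, t2, t3, t7}, add states in Sat(crit) with some successor in Z. Already a fixed point.
Sat(E[crit U valid]) = {t1, t2, t3, t7}
Sat(EX E[crit U valid]) = {s : some successor in {t1, t2, t3, t7}} = {t0, t1, t5, t8}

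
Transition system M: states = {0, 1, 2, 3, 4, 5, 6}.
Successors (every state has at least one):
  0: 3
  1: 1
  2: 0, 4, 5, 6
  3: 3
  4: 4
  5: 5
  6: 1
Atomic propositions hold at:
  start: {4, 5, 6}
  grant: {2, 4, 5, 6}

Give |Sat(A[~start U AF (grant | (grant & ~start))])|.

4

Sat(~start) = {0, 1, 2, 3}
Sat(grant & ~start) = {2}
Sat(grant | (grant & ~start)) = {2, 4, 5, 6}
AF (grant | (grant & ~start)): least fixpoint, start Z0 = {2, 4, 5, 6}, add states with every successor in Z. Already a fixed point.
Sat(AF (grant | (grant & ~start))) = {2, 4, 5, 6}
A[~start U AF (grant | (grant & ~start))]: least fixpoint, start Z0 = Sat(AF (grant | (grant & ~start))) = {2, 4, 5, 6}, add states in Sat(~start) with every successor in Z. Already a fixed point.
Sat(A[~start U AF (grant | (grant & ~start))]) = {2, 4, 5, 6}
|Sat(A[~start U AF (grant | (grant & ~start))])| = |{2, 4, 5, 6}| = 4.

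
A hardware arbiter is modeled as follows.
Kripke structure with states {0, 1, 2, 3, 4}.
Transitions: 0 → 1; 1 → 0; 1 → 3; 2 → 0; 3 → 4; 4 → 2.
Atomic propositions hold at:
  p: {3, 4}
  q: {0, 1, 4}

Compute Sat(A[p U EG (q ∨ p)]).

Sat(q ∨ p) = {0, 1, 3, 4}
EG (q ∨ p): greatest fixpoint, start Z0 = {0, 1, 3, 4}, keep only states in Sat with some successor in Z. Z1 = {0, 1, 3}; Z2 = {0, 1}; fixed.
Sat(EG (q ∨ p)) = {0, 1}
A[p U EG (q ∨ p)]: least fixpoint, start Z0 = Sat(EG (q ∨ p)) = {0, 1}, add states in Sat(p) with every successor in Z. Already a fixed point.
Sat(A[p U EG (q ∨ p)]) = {0, 1}

{0, 1}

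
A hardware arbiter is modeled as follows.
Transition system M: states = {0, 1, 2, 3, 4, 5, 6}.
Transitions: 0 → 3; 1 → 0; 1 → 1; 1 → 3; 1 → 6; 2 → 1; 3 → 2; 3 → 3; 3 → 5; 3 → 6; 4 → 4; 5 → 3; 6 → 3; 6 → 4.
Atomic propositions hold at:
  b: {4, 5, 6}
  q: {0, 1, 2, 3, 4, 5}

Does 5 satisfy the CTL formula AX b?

No

Sat(AX b) = {s : every successor in {4, 5, 6}} = {4}
5 ∉ Sat(AX b) = {4}, so the formula does not hold at 5.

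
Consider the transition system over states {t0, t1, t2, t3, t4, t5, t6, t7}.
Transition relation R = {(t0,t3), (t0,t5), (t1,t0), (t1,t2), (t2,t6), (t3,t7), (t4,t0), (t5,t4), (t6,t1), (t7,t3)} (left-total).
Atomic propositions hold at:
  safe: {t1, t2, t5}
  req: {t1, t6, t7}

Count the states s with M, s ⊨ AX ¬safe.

5

Sat(¬safe) = {t0, t3, t4, t6, t7}
Sat(AX ¬safe) = {s : every successor in {t0, t3, t4, t6, t7}} = {t2, t3, t4, t5, t7}
|Sat(AX ¬safe)| = |{t2, t3, t4, t5, t7}| = 5.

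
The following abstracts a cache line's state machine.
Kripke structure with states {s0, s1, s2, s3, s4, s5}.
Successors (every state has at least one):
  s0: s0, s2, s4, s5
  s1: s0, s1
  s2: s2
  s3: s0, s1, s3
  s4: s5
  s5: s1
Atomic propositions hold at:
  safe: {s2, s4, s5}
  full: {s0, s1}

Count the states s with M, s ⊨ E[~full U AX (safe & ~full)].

2

Sat(~full) = {s2, s3, s4, s5}
Sat(safe & ~full) = {s2, s4, s5}
Sat(AX (safe & ~full)) = {s : every successor in {s2, s4, s5}} = {s2, s4}
E[~full U AX (safe & ~full)]: least fixpoint, start Z0 = Sat(AX (safe & ~full)) = {s2, s4}, add states in Sat(~full) with some successor in Z. Already a fixed point.
Sat(E[~full U AX (safe & ~full)]) = {s2, s4}
|Sat(E[~full U AX (safe & ~full)])| = |{s2, s4}| = 2.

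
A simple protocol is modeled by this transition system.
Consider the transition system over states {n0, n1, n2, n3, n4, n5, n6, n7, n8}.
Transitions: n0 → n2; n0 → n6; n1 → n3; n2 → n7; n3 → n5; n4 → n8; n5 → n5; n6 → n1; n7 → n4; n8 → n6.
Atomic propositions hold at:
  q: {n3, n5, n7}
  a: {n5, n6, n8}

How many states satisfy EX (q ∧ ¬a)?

Sat(¬a) = {n0, n1, n2, n3, n4, n7}
Sat(q ∧ ¬a) = {n3, n7}
Sat(EX (q ∧ ¬a)) = {s : some successor in {n3, n7}} = {n1, n2}
|Sat(EX (q ∧ ¬a))| = |{n1, n2}| = 2.

2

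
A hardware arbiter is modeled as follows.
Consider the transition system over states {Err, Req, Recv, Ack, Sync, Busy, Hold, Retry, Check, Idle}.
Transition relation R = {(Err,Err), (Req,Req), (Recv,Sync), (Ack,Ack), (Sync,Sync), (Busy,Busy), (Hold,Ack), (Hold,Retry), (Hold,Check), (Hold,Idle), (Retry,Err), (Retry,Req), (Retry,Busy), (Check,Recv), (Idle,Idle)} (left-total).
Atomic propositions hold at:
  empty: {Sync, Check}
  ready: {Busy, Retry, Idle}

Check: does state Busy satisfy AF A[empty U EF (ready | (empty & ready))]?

Sat(empty & ready) = ∅
Sat(ready | (empty & ready)) = {Busy, Retry, Idle}
EF (ready | (empty & ready)): least fixpoint, start Z0 = {Busy, Retry, Idle}, add states with some successor in Z. Z1 = {Busy, Hold, Retry, Idle}; fixed.
Sat(EF (ready | (empty & ready))) = {Busy, Hold, Retry, Idle}
A[empty U EF (ready | (empty & ready))]: least fixpoint, start Z0 = Sat(EF (ready | (empty & ready))) = {Busy, Hold, Retry, Idle}, add states in Sat(empty) with every successor in Z. Already a fixed point.
Sat(A[empty U EF (ready | (empty & ready))]) = {Busy, Hold, Retry, Idle}
AF A[empty U EF (ready | (empty & ready))]: least fixpoint, start Z0 = {Busy, Hold, Retry, Idle}, add states with every successor in Z. Already a fixed point.
Sat(AF A[empty U EF (ready | (empty & ready))]) = {Busy, Hold, Retry, Idle}
Busy ∈ Sat(AF A[empty U EF (ready | (empty & ready))]) = {Busy, Hold, Retry, Idle}, so the formula holds at Busy.

Yes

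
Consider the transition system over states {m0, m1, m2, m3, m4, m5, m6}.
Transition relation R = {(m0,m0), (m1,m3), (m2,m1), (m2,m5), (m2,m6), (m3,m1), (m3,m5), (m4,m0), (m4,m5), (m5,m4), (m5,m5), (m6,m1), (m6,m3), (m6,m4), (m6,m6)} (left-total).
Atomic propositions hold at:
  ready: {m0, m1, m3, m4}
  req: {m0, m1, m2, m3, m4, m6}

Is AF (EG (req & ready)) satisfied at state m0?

Yes

Sat(req & ready) = {m0, m1, m3, m4}
EG (req & ready): greatest fixpoint, start Z0 = {m0, m1, m3, m4}, keep only states in Sat with some successor in Z. Already a fixed point.
Sat(EG (req & ready)) = {m0, m1, m3, m4}
AF (EG (req & ready)): least fixpoint, start Z0 = {m0, m1, m3, m4}, add states with every successor in Z. Already a fixed point.
Sat(AF (EG (req & ready))) = {m0, m1, m3, m4}
m0 ∈ Sat(AF (EG (req & ready))) = {m0, m1, m3, m4}, so the formula holds at m0.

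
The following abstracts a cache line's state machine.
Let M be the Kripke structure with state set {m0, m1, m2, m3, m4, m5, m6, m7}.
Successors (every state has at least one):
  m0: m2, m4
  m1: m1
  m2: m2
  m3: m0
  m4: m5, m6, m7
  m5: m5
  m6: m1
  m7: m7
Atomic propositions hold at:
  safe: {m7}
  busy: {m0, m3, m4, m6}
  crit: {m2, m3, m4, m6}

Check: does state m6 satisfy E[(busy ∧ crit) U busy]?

Sat(busy ∧ crit) = {m3, m4, m6}
E[(busy ∧ crit) U busy]: least fixpoint, start Z0 = Sat(busy) = {m0, m3, m4, m6}, add states in Sat(busy ∧ crit) with some successor in Z. Already a fixed point.
Sat(E[(busy ∧ crit) U busy]) = {m0, m3, m4, m6}
m6 ∈ Sat(E[(busy ∧ crit) U busy]) = {m0, m3, m4, m6}, so the formula holds at m6.

Yes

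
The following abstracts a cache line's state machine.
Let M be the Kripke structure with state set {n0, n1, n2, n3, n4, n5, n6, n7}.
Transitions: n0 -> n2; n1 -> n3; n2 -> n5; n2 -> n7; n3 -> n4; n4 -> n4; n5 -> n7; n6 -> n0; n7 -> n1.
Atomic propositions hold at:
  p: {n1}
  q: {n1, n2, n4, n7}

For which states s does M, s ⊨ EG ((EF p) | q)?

{n4}

EF p: least fixpoint, start Z0 = {n1}, add states with some successor in Z. Z1 = {n1, n7}; Z2 = {n1, n2, n5, n7}; Z3 = {n0, n1, n2, n5, n7}; Z4 = {n0, n1, n2, n5, n6, n7}; fixed.
Sat(EF p) = {n0, n1, n2, n5, n6, n7}
Sat((EF p) | q) = {n0, n1, n2, n4, n5, n6, n7}
EG ((EF p) | q): greatest fixpoint, start Z0 = {n0, n1, n2, n4, n5, n6, n7}, keep only states in Sat with some successor in Z. Z1 = {n0, n2, n4, n5, n6, n7}; Z2 = {n0, n2, n4, n5, n6}; Z3 = {n0, n2, n4, n6}; Z4 = {n0, n4, n6}; Z5 = {n4, n6}; Z6 = {n4}; fixed.
Sat(EG ((EF p) | q)) = {n4}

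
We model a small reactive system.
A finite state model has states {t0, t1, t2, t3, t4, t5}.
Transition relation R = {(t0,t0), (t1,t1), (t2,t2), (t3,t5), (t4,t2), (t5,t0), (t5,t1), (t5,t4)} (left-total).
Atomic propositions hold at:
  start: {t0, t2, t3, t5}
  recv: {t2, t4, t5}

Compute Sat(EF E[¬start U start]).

{t0, t2, t3, t4, t5}

Sat(¬start) = {t1, t4}
E[¬start U start]: least fixpoint, start Z0 = Sat(start) = {t0, t2, t3, t5}, add states in Sat(¬start) with some successor in Z. Z1 = {t0, t2, t3, t4, t5}; fixed.
Sat(E[¬start U start]) = {t0, t2, t3, t4, t5}
EF E[¬start U start]: least fixpoint, start Z0 = {t0, t2, t3, t4, t5}, add states with some successor in Z. Already a fixed point.
Sat(EF E[¬start U start]) = {t0, t2, t3, t4, t5}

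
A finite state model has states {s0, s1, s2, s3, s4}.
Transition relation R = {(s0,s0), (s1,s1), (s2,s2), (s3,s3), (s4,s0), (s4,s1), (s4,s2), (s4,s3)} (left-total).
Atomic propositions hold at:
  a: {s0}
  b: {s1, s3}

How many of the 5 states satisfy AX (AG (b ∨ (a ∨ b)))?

Sat(a ∨ b) = {s0, s1, s3}
Sat(b ∨ (a ∨ b)) = {s0, s1, s3}
AG (b ∨ (a ∨ b)): greatest fixpoint, start Z0 = {s0, s1, s3}, keep only states in Sat with every successor in Z. Already a fixed point.
Sat(AG (b ∨ (a ∨ b))) = {s0, s1, s3}
Sat(AX (AG (b ∨ (a ∨ b)))) = {s : every successor in {s0, s1, s3}} = {s0, s1, s3}
|Sat(AX (AG (b ∨ (a ∨ b))))| = |{s0, s1, s3}| = 3.

3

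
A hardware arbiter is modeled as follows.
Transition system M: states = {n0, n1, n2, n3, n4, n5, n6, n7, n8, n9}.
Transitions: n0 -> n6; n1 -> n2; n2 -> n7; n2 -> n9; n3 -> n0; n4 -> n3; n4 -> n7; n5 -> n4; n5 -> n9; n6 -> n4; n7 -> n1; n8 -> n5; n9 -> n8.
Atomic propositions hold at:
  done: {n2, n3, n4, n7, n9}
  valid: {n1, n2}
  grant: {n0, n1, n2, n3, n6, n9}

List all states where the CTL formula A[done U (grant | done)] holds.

Sat(grant | done) = {n0, n1, n2, n3, n4, n6, n7, n9}
A[done U (grant | done)]: least fixpoint, start Z0 = Sat((grant | done)) = {n0, n1, n2, n3, n4, n6, n7, n9}, add states in Sat(done) with every successor in Z. Already a fixed point.
Sat(A[done U (grant | done)]) = {n0, n1, n2, n3, n4, n6, n7, n9}

{n0, n1, n2, n3, n4, n6, n7, n9}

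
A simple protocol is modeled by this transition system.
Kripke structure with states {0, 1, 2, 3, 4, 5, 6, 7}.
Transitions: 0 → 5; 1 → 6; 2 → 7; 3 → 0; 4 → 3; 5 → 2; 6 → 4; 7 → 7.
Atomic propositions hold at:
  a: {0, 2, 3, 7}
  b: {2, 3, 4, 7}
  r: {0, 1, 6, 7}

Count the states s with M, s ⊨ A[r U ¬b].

4

Sat(¬b) = {0, 1, 5, 6}
A[r U ¬b]: least fixpoint, start Z0 = Sat(¬b) = {0, 1, 5, 6}, add states in Sat(r) with every successor in Z. Already a fixed point.
Sat(A[r U ¬b]) = {0, 1, 5, 6}
|Sat(A[r U ¬b])| = |{0, 1, 5, 6}| = 4.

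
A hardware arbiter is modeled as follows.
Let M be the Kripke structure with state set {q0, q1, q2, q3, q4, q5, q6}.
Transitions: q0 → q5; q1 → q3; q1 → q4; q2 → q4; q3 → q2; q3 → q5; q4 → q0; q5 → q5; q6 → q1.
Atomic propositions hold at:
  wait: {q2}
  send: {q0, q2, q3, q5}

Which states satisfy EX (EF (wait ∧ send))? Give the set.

Sat(wait ∧ send) = {q2}
EF (wait ∧ send): least fixpoint, start Z0 = {q2}, add states with some successor in Z. Z1 = {q2, q3}; Z2 = {q1, q2, q3}; Z3 = {q1, q2, q3, q6}; fixed.
Sat(EF (wait ∧ send)) = {q1, q2, q3, q6}
Sat(EX (EF (wait ∧ send))) = {s : some successor in {q1, q2, q3, q6}} = {q1, q3, q6}

{q1, q3, q6}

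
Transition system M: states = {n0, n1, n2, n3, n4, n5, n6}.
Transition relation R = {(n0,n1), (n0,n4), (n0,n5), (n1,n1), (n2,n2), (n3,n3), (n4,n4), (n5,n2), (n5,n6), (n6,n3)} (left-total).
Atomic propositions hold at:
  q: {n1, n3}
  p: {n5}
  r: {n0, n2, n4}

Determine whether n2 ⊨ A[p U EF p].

No

EF p: least fixpoint, start Z0 = {n5}, add states with some successor in Z. Z1 = {n0, n5}; fixed.
Sat(EF p) = {n0, n5}
A[p U EF p]: least fixpoint, start Z0 = Sat(EF p) = {n0, n5}, add states in Sat(p) with every successor in Z. Already a fixed point.
Sat(A[p U EF p]) = {n0, n5}
n2 ∉ Sat(A[p U EF p]) = {n0, n5}, so the formula does not hold at n2.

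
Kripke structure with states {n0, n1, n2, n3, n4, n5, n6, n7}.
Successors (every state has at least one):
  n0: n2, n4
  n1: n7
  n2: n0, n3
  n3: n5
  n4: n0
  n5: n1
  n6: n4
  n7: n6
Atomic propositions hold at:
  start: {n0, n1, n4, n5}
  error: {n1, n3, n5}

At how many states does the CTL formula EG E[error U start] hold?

E[error U start]: least fixpoint, start Z0 = Sat(start) = {n0, n1, n4, n5}, add states in Sat(error) with some successor in Z. Z1 = {n0, n1, n3, n4, n5}; fixed.
Sat(E[error U start]) = {n0, n1, n3, n4, n5}
EG E[error U start]: greatest fixpoint, start Z0 = {n0, n1, n3, n4, n5}, keep only states in Sat with some successor in Z. Z1 = {n0, n3, n4, n5}; Z2 = {n0, n3, n4}; Z3 = {n0, n4}; fixed.
Sat(EG E[error U start]) = {n0, n4}
|Sat(EG E[error U start])| = |{n0, n4}| = 2.

2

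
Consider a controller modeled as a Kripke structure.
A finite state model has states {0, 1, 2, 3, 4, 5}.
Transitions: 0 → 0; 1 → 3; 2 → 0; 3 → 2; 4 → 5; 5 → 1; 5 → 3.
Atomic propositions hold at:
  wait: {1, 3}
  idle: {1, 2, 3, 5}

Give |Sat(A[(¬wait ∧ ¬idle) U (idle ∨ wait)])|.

Sat(¬wait) = {0, 2, 4, 5}
Sat(¬idle) = {0, 4}
Sat(¬wait ∧ ¬idle) = {0, 4}
Sat(idle ∨ wait) = {1, 2, 3, 5}
A[(¬wait ∧ ¬idle) U (idle ∨ wait)]: least fixpoint, start Z0 = Sat((idle ∨ wait)) = {1, 2, 3, 5}, add states in Sat(¬wait ∧ ¬idle) with every successor in Z. Z1 = {1, 2, 3, 4, 5}; fixed.
Sat(A[(¬wait ∧ ¬idle) U (idle ∨ wait)]) = {1, 2, 3, 4, 5}
|Sat(A[(¬wait ∧ ¬idle) U (idle ∨ wait)])| = |{1, 2, 3, 4, 5}| = 5.

5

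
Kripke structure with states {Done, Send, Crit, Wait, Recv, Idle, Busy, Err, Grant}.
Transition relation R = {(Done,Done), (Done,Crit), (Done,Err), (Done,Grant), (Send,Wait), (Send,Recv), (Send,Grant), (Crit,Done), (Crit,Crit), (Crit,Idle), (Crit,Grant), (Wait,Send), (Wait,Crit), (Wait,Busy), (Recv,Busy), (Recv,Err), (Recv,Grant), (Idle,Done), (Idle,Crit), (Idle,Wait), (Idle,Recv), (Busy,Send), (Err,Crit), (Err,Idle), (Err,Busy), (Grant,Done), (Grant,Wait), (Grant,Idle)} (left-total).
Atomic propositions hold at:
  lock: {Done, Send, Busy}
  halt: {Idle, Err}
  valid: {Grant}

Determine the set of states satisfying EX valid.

Sat(EX valid) = {s : some successor in {Grant}} = {Done, Send, Crit, Recv}

{Done, Send, Crit, Recv}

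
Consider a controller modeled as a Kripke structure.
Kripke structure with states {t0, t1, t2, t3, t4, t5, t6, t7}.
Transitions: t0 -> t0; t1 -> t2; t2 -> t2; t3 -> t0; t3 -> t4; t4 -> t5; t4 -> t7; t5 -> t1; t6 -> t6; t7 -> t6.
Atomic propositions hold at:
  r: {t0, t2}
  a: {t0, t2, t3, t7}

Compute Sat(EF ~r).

{t1, t3, t4, t5, t6, t7}

Sat(~r) = {t1, t3, t4, t5, t6, t7}
EF ~r: least fixpoint, start Z0 = {t1, t3, t4, t5, t6, t7}, add states with some successor in Z. Already a fixed point.
Sat(EF ~r) = {t1, t3, t4, t5, t6, t7}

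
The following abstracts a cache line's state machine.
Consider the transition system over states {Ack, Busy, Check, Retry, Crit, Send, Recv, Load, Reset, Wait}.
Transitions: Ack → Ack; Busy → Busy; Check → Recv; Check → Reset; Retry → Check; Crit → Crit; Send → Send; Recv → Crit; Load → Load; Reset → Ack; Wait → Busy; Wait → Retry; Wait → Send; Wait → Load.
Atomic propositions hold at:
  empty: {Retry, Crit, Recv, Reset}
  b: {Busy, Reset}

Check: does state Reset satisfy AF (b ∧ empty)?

Yes

Sat(b ∧ empty) = {Reset}
AF (b ∧ empty): least fixpoint, start Z0 = {Reset}, add states with every successor in Z. Already a fixed point.
Sat(AF (b ∧ empty)) = {Reset}
Reset ∈ Sat(AF (b ∧ empty)) = {Reset}, so the formula holds at Reset.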